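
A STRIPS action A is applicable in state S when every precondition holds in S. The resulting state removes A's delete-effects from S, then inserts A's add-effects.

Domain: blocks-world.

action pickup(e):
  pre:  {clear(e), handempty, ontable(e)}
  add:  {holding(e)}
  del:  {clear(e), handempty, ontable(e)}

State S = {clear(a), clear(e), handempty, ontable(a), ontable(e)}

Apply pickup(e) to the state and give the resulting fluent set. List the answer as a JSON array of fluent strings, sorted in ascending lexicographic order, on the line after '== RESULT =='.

Compute (S \ del) ∪ add:
  pre ⊆ S: {clear(e), handempty, ontable(e)} ⊆ S  — applicable
  S \ del = {clear(a), ontable(a)}
  ∪ add   = {clear(a), holding(e), ontable(a)}

== RESULT ==
["clear(a)", "holding(e)", "ontable(a)"]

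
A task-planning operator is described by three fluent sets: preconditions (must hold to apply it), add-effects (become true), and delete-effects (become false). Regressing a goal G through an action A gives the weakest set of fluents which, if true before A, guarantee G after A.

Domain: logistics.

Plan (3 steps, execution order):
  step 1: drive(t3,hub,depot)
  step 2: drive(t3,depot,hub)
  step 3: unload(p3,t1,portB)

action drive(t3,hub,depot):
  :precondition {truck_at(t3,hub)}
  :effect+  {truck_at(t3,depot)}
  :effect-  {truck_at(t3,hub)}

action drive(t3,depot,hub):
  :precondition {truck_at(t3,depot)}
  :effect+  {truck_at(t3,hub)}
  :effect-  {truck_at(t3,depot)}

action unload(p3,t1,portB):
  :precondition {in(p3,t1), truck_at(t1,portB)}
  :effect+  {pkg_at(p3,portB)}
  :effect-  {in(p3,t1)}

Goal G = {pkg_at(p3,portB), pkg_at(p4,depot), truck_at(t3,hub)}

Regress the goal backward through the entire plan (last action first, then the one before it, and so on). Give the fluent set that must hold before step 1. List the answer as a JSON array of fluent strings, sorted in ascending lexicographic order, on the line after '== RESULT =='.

Regress step by step:
  through step 3 (unload(p3,t1,portB)): drop {pkg_at(p3,portB)}, keep {pkg_at(p4,depot), truck_at(t3,hub)}, require {in(p3,t1), truck_at(t1,portB)}
    → {in(p3,t1), pkg_at(p4,depot), truck_at(t1,portB), truck_at(t3,hub)}
  through step 2 (drive(t3,depot,hub)): drop {truck_at(t3,hub)}, keep {in(p3,t1), pkg_at(p4,depot), truck_at(t1,portB)}, require {truck_at(t3,depot)}
    → {in(p3,t1), pkg_at(p4,depot), truck_at(t1,portB), truck_at(t3,depot)}
  through step 1 (drive(t3,hub,depot)): drop {truck_at(t3,depot)}, keep {in(p3,t1), pkg_at(p4,depot), truck_at(t1,portB)}, require {truck_at(t3,hub)}
    → {in(p3,t1), pkg_at(p4,depot), truck_at(t1,portB), truck_at(t3,hub)}

== RESULT ==
["in(p3,t1)", "pkg_at(p4,depot)", "truck_at(t1,portB)", "truck_at(t3,hub)"]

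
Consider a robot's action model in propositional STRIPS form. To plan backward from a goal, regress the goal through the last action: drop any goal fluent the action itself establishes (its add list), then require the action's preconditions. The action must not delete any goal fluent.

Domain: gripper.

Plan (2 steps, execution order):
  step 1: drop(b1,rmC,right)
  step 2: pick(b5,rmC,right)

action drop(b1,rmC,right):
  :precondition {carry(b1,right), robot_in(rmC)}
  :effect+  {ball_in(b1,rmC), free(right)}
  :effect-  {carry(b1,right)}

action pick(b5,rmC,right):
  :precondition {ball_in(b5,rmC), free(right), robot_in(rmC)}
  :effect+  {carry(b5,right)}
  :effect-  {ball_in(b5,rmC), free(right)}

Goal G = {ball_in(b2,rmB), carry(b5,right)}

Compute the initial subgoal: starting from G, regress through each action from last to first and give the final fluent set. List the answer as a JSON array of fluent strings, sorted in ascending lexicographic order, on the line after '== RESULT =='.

Work backward from the goal:
  through step 2 (pick(b5,rmC,right)): drop {carry(b5,right)}, keep {ball_in(b2,rmB)}, require {ball_in(b5,rmC), free(right), robot_in(rmC)}
    → {ball_in(b2,rmB), ball_in(b5,rmC), free(right), robot_in(rmC)}
  through step 1 (drop(b1,rmC,right)): drop {free(right)}, keep {ball_in(b2,rmB), ball_in(b5,rmC), robot_in(rmC)}, require {carry(b1,right), robot_in(rmC)}
    → {ball_in(b2,rmB), ball_in(b5,rmC), carry(b1,right), robot_in(rmC)}

== RESULT ==
["ball_in(b2,rmB)", "ball_in(b5,rmC)", "carry(b1,right)", "robot_in(rmC)"]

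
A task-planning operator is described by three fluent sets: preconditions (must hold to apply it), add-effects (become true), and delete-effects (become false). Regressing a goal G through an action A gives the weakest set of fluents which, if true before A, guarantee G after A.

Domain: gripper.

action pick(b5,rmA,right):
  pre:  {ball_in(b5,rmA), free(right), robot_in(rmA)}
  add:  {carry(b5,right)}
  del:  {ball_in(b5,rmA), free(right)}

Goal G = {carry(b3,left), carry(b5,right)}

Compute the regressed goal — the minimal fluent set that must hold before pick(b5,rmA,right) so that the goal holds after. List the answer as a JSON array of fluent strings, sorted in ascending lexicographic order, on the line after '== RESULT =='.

Regress:
  G ∩ del = {}  (empty — regression defined)
  G \ add = {carry(b3,left), carry(b5,right)} \ {carry(b5,right)} = {carry(b3,left)}
  ∪ pre   = {carry(b3,left)} ∪ {ball_in(b5,rmA), free(right), robot_in(rmA)}
          = {ball_in(b5,rmA), carry(b3,left), free(right), robot_in(rmA)}

== RESULT ==
["ball_in(b5,rmA)", "carry(b3,left)", "free(right)", "robot_in(rmA)"]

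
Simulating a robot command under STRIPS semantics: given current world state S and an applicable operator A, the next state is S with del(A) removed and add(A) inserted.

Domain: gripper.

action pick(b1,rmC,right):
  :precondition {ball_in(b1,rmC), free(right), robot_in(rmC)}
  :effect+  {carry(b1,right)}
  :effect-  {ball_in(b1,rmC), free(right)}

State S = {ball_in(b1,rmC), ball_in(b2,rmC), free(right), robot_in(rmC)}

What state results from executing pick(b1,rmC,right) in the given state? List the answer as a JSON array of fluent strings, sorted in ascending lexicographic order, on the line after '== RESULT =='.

Compute (S \ del) ∪ add:
  pre ⊆ S: {ball_in(b1,rmC), free(right), robot_in(rmC)} ⊆ S  — applicable
  S \ del = {ball_in(b2,rmC), robot_in(rmC)}
  ∪ add   = {ball_in(b2,rmC), carry(b1,right), robot_in(rmC)}

== RESULT ==
["ball_in(b2,rmC)", "carry(b1,right)", "robot_in(rmC)"]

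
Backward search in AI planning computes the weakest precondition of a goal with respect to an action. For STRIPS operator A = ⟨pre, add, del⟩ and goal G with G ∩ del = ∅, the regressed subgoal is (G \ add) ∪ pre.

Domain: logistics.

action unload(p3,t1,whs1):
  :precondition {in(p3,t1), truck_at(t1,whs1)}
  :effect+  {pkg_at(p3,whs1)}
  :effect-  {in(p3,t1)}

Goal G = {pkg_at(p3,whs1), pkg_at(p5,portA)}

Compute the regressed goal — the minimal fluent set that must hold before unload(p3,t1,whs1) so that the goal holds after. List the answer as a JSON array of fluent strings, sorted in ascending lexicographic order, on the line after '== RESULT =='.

Regress:
  G ∩ del = {}  (empty — regression defined)
  G \ add = {pkg_at(p3,whs1), pkg_at(p5,portA)} \ {pkg_at(p3,whs1)} = {pkg_at(p5,portA)}
  ∪ pre   = {pkg_at(p5,portA)} ∪ {in(p3,t1), truck_at(t1,whs1)}
          = {in(p3,t1), pkg_at(p5,portA), truck_at(t1,whs1)}

== RESULT ==
["in(p3,t1)", "pkg_at(p5,portA)", "truck_at(t1,whs1)"]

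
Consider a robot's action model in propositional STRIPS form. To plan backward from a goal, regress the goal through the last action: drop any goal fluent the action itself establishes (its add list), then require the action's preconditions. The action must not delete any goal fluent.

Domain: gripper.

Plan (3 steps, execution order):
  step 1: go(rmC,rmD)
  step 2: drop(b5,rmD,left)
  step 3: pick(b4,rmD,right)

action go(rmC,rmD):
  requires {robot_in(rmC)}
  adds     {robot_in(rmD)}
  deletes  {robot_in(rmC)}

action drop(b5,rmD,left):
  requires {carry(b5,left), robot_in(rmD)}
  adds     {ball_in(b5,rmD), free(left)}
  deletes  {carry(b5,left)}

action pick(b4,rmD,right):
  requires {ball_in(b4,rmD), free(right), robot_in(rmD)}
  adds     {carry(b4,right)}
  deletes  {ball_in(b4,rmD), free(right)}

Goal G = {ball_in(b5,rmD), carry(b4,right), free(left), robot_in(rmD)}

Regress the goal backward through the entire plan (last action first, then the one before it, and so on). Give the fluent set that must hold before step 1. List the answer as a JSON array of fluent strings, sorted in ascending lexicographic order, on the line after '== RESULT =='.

Regress step by step:
  through step 3 (pick(b4,rmD,right)): drop {carry(b4,right)}, keep {ball_in(b5,rmD), free(left), robot_in(rmD)}, require {ball_in(b4,rmD), free(right), robot_in(rmD)}
    → {ball_in(b4,rmD), ball_in(b5,rmD), free(left), free(right), robot_in(rmD)}
  through step 2 (drop(b5,rmD,left)): drop {ball_in(b5,rmD), free(left)}, keep {ball_in(b4,rmD), free(right), robot_in(rmD)}, require {carry(b5,left), robot_in(rmD)}
    → {ball_in(b4,rmD), carry(b5,left), free(right), robot_in(rmD)}
  through step 1 (go(rmC,rmD)): drop {robot_in(rmD)}, keep {ball_in(b4,rmD), carry(b5,left), free(right)}, require {robot_in(rmC)}
    → {ball_in(b4,rmD), carry(b5,left), free(right), robot_in(rmC)}

== RESULT ==
["ball_in(b4,rmD)", "carry(b5,left)", "free(right)", "robot_in(rmC)"]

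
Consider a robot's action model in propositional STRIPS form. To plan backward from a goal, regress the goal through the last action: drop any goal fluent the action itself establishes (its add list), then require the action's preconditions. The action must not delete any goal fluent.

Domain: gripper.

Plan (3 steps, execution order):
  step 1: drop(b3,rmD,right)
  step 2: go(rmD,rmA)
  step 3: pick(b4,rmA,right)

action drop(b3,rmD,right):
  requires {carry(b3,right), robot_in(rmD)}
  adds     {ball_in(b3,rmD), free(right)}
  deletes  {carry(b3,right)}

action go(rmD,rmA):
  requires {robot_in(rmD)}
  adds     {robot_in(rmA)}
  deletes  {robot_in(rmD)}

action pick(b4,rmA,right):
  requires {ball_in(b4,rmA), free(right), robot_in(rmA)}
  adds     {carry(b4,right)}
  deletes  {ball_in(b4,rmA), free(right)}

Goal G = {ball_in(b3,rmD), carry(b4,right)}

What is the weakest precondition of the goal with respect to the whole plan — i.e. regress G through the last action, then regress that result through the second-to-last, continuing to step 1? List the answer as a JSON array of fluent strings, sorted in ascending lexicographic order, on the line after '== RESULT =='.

Work backward from the goal:
  through step 3 (pick(b4,rmA,right)): drop {carry(b4,right)}, keep {ball_in(b3,rmD)}, require {ball_in(b4,rmA), free(right), robot_in(rmA)}
    → {ball_in(b3,rmD), ball_in(b4,rmA), free(right), robot_in(rmA)}
  through step 2 (go(rmD,rmA)): drop {robot_in(rmA)}, keep {ball_in(b3,rmD), ball_in(b4,rmA), free(right)}, require {robot_in(rmD)}
    → {ball_in(b3,rmD), ball_in(b4,rmA), free(right), robot_in(rmD)}
  through step 1 (drop(b3,rmD,right)): drop {ball_in(b3,rmD), free(right)}, keep {ball_in(b4,rmA), robot_in(rmD)}, require {carry(b3,right), robot_in(rmD)}
    → {ball_in(b4,rmA), carry(b3,right), robot_in(rmD)}

== RESULT ==
["ball_in(b4,rmA)", "carry(b3,right)", "robot_in(rmD)"]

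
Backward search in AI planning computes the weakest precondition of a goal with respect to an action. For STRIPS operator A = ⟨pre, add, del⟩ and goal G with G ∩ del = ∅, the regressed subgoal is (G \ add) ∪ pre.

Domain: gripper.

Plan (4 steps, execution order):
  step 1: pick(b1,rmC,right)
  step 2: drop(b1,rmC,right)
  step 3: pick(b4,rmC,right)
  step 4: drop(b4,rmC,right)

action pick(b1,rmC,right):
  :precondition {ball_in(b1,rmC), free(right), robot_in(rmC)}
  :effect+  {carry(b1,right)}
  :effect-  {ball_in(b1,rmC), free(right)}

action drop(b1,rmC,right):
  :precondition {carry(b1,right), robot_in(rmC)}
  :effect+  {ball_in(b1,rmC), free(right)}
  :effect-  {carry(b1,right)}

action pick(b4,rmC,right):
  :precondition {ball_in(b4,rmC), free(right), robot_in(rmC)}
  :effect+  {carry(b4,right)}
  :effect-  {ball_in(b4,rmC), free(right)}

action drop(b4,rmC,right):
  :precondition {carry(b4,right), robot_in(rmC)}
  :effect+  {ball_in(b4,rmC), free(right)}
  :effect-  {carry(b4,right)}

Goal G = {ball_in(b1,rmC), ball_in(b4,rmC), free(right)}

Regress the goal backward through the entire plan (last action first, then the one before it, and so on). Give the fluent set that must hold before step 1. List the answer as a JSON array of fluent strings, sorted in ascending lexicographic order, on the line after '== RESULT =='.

Regress step by step:
  through step 4 (drop(b4,rmC,right)): drop {ball_in(b4,rmC), free(right)}, keep {ball_in(b1,rmC)}, require {carry(b4,right), robot_in(rmC)}
    → {ball_in(b1,rmC), carry(b4,right), robot_in(rmC)}
  through step 3 (pick(b4,rmC,right)): drop {carry(b4,right)}, keep {ball_in(b1,rmC), robot_in(rmC)}, require {ball_in(b4,rmC), free(right), robot_in(rmC)}
    → {ball_in(b1,rmC), ball_in(b4,rmC), free(right), robot_in(rmC)}
  through step 2 (drop(b1,rmC,right)): drop {ball_in(b1,rmC), free(right)}, keep {ball_in(b4,rmC), robot_in(rmC)}, require {carry(b1,right), robot_in(rmC)}
    → {ball_in(b4,rmC), carry(b1,right), robot_in(rmC)}
  through step 1 (pick(b1,rmC,right)): drop {carry(b1,right)}, keep {ball_in(b4,rmC), robot_in(rmC)}, require {ball_in(b1,rmC), free(right), robot_in(rmC)}
    → {ball_in(b1,rmC), ball_in(b4,rmC), free(right), robot_in(rmC)}

== RESULT ==
["ball_in(b1,rmC)", "ball_in(b4,rmC)", "free(right)", "robot_in(rmC)"]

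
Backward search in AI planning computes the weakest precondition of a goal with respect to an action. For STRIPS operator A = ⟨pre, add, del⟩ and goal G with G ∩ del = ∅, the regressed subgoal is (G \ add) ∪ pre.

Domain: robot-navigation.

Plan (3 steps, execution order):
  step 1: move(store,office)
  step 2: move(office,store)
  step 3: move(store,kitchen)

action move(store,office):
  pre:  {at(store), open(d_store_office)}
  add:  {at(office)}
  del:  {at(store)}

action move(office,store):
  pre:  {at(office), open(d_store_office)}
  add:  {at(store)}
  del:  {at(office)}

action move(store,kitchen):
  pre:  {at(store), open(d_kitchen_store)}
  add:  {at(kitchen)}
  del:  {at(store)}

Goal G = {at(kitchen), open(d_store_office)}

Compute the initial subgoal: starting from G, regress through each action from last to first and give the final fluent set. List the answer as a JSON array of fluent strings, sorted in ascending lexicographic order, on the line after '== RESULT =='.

Regress step by step:
  through step 3 (move(store,kitchen)): drop {at(kitchen)}, keep {open(d_store_office)}, require {at(store), open(d_kitchen_store)}
    → {at(store), open(d_kitchen_store), open(d_store_office)}
  through step 2 (move(office,store)): drop {at(store)}, keep {open(d_kitchen_store), open(d_store_office)}, require {at(office), open(d_store_office)}
    → {at(office), open(d_kitchen_store), open(d_store_office)}
  through step 1 (move(store,office)): drop {at(office)}, keep {open(d_kitchen_store), open(d_store_office)}, require {at(store), open(d_store_office)}
    → {at(store), open(d_kitchen_store), open(d_store_office)}

== RESULT ==
["at(store)", "open(d_kitchen_store)", "open(d_store_office)"]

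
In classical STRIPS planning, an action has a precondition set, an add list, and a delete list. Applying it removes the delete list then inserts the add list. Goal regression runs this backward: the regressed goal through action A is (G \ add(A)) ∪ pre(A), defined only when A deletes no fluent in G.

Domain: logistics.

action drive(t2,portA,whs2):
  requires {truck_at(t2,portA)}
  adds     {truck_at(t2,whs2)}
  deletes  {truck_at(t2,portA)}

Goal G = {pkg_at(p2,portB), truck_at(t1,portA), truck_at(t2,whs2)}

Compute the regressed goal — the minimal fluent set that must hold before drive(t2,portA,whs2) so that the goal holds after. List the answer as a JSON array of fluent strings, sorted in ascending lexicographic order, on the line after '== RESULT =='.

Compute (G \ add) ∪ pre:
  G ∩ del = {}  (empty — regression defined)
  G \ add = {pkg_at(p2,portB), truck_at(t1,portA), truck_at(t2,whs2)} \ {truck_at(t2,whs2)} = {pkg_at(p2,portB), truck_at(t1,portA)}
  ∪ pre   = {pkg_at(p2,portB), truck_at(t1,portA)} ∪ {truck_at(t2,portA)}
          = {pkg_at(p2,portB), truck_at(t1,portA), truck_at(t2,portA)}

== RESULT ==
["pkg_at(p2,portB)", "truck_at(t1,portA)", "truck_at(t2,portA)"]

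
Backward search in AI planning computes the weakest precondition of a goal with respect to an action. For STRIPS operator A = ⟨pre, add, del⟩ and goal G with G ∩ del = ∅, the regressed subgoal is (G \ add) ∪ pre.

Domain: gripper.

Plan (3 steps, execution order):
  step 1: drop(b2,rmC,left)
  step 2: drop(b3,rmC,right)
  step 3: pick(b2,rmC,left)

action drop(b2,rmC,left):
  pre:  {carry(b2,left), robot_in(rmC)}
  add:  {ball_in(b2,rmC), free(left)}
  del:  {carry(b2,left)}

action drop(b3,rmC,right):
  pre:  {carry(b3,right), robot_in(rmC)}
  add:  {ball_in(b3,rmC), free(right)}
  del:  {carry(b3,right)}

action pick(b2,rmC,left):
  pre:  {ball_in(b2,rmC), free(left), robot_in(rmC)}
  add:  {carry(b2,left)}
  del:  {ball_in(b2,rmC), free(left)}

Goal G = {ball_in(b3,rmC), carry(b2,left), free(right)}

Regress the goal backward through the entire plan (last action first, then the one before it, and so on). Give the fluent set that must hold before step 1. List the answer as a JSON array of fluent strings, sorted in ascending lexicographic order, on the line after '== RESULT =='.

Work backward from the goal:
  through step 3 (pick(b2,rmC,left)): drop {carry(b2,left)}, keep {ball_in(b3,rmC), free(right)}, require {ball_in(b2,rmC), free(left), robot_in(rmC)}
    → {ball_in(b2,rmC), ball_in(b3,rmC), free(left), free(right), robot_in(rmC)}
  through step 2 (drop(b3,rmC,right)): drop {ball_in(b3,rmC), free(right)}, keep {ball_in(b2,rmC), free(left), robot_in(rmC)}, require {carry(b3,right), robot_in(rmC)}
    → {ball_in(b2,rmC), carry(b3,right), free(left), robot_in(rmC)}
  through step 1 (drop(b2,rmC,left)): drop {ball_in(b2,rmC), free(left)}, keep {carry(b3,right), robot_in(rmC)}, require {carry(b2,left), robot_in(rmC)}
    → {carry(b2,left), carry(b3,right), robot_in(rmC)}

== RESULT ==
["carry(b2,left)", "carry(b3,right)", "robot_in(rmC)"]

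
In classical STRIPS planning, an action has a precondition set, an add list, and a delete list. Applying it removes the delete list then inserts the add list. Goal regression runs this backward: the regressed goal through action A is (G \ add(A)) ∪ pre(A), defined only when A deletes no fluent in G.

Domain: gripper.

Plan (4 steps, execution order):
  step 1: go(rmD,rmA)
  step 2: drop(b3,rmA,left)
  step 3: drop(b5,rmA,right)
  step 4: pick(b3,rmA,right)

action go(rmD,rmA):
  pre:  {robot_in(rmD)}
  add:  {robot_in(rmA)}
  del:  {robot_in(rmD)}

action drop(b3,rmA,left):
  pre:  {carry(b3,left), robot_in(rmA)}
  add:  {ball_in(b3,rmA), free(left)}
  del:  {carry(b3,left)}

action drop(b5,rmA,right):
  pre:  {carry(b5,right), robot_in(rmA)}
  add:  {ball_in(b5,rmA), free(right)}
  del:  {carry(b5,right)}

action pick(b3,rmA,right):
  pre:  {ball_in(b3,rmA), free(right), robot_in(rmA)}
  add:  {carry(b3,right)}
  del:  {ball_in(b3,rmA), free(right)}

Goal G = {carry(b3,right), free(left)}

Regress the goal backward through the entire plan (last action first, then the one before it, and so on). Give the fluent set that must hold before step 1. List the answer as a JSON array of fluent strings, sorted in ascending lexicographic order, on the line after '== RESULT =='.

Regress step by step:
  through step 4 (pick(b3,rmA,right)): drop {carry(b3,right)}, keep {free(left)}, require {ball_in(b3,rmA), free(right), robot_in(rmA)}
    → {ball_in(b3,rmA), free(left), free(right), robot_in(rmA)}
  through step 3 (drop(b5,rmA,right)): drop {free(right)}, keep {ball_in(b3,rmA), free(left), robot_in(rmA)}, require {carry(b5,right), robot_in(rmA)}
    → {ball_in(b3,rmA), carry(b5,right), free(left), robot_in(rmA)}
  through step 2 (drop(b3,rmA,left)): drop {ball_in(b3,rmA), free(left)}, keep {carry(b5,right), robot_in(rmA)}, require {carry(b3,left), robot_in(rmA)}
    → {carry(b3,left), carry(b5,right), robot_in(rmA)}
  through step 1 (go(rmD,rmA)): drop {robot_in(rmA)}, keep {carry(b3,left), carry(b5,right)}, require {robot_in(rmD)}
    → {carry(b3,left), carry(b5,right), robot_in(rmD)}

== RESULT ==
["carry(b3,left)", "carry(b5,right)", "robot_in(rmD)"]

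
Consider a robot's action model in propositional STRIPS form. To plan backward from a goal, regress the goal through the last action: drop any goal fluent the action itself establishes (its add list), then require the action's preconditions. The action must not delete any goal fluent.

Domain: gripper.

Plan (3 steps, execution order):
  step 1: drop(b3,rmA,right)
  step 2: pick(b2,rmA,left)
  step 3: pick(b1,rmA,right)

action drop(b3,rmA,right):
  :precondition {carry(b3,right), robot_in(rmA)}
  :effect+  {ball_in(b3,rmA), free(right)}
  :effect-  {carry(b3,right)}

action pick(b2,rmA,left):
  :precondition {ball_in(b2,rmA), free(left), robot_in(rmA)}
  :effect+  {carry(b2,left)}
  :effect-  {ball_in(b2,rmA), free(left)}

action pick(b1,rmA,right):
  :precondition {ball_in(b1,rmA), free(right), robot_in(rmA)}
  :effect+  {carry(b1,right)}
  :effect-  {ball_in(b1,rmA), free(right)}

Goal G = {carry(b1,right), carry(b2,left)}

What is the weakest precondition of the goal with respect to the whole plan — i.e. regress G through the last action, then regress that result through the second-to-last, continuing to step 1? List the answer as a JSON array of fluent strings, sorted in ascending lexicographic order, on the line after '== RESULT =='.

Regress step by step:
  through step 3 (pick(b1,rmA,right)): drop {carry(b1,right)}, keep {carry(b2,left)}, require {ball_in(b1,rmA), free(right), robot_in(rmA)}
    → {ball_in(b1,rmA), carry(b2,left), free(right), robot_in(rmA)}
  through step 2 (pick(b2,rmA,left)): drop {carry(b2,left)}, keep {ball_in(b1,rmA), free(right), robot_in(rmA)}, require {ball_in(b2,rmA), free(left), robot_in(rmA)}
    → {ball_in(b1,rmA), ball_in(b2,rmA), free(left), free(right), robot_in(rmA)}
  through step 1 (drop(b3,rmA,right)): drop {free(right)}, keep {ball_in(b1,rmA), ball_in(b2,rmA), free(left), robot_in(rmA)}, require {carry(b3,right), robot_in(rmA)}
    → {ball_in(b1,rmA), ball_in(b2,rmA), carry(b3,right), free(left), robot_in(rmA)}

== RESULT ==
["ball_in(b1,rmA)", "ball_in(b2,rmA)", "carry(b3,right)", "free(left)", "robot_in(rmA)"]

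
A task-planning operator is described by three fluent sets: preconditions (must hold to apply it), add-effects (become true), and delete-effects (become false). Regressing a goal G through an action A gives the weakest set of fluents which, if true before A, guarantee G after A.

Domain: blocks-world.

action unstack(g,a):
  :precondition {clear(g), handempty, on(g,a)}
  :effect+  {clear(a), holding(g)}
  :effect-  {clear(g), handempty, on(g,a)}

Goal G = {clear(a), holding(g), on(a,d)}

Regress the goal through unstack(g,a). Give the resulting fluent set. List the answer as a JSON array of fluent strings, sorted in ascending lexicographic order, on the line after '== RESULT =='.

Regress:
  G ∩ del = {}  (empty — regression defined)
  G \ add = {clear(a), holding(g), on(a,d)} \ {clear(a), holding(g)} = {on(a,d)}
  ∪ pre   = {on(a,d)} ∪ {clear(g), handempty, on(g,a)}
          = {clear(g), handempty, on(a,d), on(g,a)}

== RESULT ==
["clear(g)", "handempty", "on(a,d)", "on(g,a)"]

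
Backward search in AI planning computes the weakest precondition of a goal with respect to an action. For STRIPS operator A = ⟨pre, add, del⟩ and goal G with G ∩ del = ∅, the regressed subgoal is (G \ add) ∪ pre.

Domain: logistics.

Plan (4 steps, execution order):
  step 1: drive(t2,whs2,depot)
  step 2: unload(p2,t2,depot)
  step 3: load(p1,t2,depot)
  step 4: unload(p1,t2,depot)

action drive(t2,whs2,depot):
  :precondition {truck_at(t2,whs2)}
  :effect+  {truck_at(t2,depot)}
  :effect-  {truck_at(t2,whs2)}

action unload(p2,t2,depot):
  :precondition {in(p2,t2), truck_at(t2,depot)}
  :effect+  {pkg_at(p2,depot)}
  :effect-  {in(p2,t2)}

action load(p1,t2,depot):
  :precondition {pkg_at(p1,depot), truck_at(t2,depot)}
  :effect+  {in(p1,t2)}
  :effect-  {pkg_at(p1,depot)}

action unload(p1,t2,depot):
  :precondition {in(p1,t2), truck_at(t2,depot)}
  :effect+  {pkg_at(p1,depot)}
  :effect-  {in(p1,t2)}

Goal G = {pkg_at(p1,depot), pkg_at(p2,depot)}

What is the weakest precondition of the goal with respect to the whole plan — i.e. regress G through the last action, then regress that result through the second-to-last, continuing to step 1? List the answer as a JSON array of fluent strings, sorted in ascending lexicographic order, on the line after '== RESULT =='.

Work backward from the goal:
  through step 4 (unload(p1,t2,depot)): drop {pkg_at(p1,depot)}, keep {pkg_at(p2,depot)}, require {in(p1,t2), truck_at(t2,depot)}
    → {in(p1,t2), pkg_at(p2,depot), truck_at(t2,depot)}
  through step 3 (load(p1,t2,depot)): drop {in(p1,t2)}, keep {pkg_at(p2,depot), truck_at(t2,depot)}, require {pkg_at(p1,depot), truck_at(t2,depot)}
    → {pkg_at(p1,depot), pkg_at(p2,depot), truck_at(t2,depot)}
  through step 2 (unload(p2,t2,depot)): drop {pkg_at(p2,depot)}, keep {pkg_at(p1,depot), truck_at(t2,depot)}, require {in(p2,t2), truck_at(t2,depot)}
    → {in(p2,t2), pkg_at(p1,depot), truck_at(t2,depot)}
  through step 1 (drive(t2,whs2,depot)): drop {truck_at(t2,depot)}, keep {in(p2,t2), pkg_at(p1,depot)}, require {truck_at(t2,whs2)}
    → {in(p2,t2), pkg_at(p1,depot), truck_at(t2,whs2)}

== RESULT ==
["in(p2,t2)", "pkg_at(p1,depot)", "truck_at(t2,whs2)"]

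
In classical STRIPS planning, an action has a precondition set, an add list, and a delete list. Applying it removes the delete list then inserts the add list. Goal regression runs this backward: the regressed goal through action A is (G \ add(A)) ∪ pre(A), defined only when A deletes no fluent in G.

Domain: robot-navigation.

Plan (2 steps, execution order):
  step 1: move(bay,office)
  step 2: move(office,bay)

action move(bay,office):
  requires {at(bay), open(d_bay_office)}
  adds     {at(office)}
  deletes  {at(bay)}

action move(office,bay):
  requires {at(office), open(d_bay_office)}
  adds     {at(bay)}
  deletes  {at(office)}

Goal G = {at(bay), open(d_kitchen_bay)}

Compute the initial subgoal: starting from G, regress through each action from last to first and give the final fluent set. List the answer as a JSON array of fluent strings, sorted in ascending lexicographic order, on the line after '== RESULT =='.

Work backward from the goal:
  through step 2 (move(office,bay)): drop {at(bay)}, keep {open(d_kitchen_bay)}, require {at(office), open(d_bay_office)}
    → {at(office), open(d_bay_office), open(d_kitchen_bay)}
  through step 1 (move(bay,office)): drop {at(office)}, keep {open(d_bay_office), open(d_kitchen_bay)}, require {at(bay), open(d_bay_office)}
    → {at(bay), open(d_bay_office), open(d_kitchen_bay)}

== RESULT ==
["at(bay)", "open(d_bay_office)", "open(d_kitchen_bay)"]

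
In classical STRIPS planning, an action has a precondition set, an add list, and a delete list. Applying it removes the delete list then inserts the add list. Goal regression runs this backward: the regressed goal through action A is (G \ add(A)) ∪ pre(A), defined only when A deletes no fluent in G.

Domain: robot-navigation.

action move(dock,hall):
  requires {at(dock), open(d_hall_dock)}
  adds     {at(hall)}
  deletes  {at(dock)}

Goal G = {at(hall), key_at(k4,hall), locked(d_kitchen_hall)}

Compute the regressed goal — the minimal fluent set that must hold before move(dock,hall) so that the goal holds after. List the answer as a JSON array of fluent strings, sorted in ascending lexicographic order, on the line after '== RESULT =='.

Compute (G \ add) ∪ pre:
  G ∩ del = {}  (empty — regression defined)
  G \ add = {at(hall), key_at(k4,hall), locked(d_kitchen_hall)} \ {at(hall)} = {key_at(k4,hall), locked(d_kitchen_hall)}
  ∪ pre   = {key_at(k4,hall), locked(d_kitchen_hall)} ∪ {at(dock), open(d_hall_dock)}
          = {at(dock), key_at(k4,hall), locked(d_kitchen_hall), open(d_hall_dock)}

== RESULT ==
["at(dock)", "key_at(k4,hall)", "locked(d_kitchen_hall)", "open(d_hall_dock)"]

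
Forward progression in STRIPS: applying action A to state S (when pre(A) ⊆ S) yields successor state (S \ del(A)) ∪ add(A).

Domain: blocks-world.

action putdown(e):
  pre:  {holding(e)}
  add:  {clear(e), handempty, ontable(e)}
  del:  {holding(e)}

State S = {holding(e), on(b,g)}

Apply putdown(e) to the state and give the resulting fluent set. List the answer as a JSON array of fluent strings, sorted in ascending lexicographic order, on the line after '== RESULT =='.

Progress:
  pre ⊆ S: {holding(e)} ⊆ S  — applicable
  S \ del = {on(b,g)}
  ∪ add   = {clear(e), handempty, on(b,g), ontable(e)}

== RESULT ==
["clear(e)", "handempty", "on(b,g)", "ontable(e)"]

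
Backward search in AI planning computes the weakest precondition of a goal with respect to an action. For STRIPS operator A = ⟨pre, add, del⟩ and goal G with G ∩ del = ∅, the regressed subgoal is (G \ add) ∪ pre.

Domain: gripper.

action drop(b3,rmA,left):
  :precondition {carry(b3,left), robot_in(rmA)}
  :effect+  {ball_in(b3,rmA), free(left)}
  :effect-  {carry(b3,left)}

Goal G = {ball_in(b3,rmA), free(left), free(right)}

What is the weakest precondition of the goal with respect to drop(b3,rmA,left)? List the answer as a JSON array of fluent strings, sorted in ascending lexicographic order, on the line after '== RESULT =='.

Compute (G \ add) ∪ pre:
  G ∩ del = {}  (empty — regression defined)
  G \ add = {ball_in(b3,rmA), free(left), free(right)} \ {ball_in(b3,rmA), free(left)} = {free(right)}
  ∪ pre   = {free(right)} ∪ {carry(b3,left), robot_in(rmA)}
          = {carry(b3,left), free(right), robot_in(rmA)}

== RESULT ==
["carry(b3,left)", "free(right)", "robot_in(rmA)"]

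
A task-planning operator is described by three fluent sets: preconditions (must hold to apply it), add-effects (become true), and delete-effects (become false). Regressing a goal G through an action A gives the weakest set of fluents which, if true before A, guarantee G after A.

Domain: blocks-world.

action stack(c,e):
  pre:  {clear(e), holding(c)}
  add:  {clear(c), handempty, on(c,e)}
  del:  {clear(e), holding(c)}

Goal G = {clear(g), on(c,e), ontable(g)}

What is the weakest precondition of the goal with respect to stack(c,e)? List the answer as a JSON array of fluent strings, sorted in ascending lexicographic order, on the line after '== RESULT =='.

Regress:
  G ∩ del = {}  (empty — regression defined)
  G \ add = {clear(g), on(c,e), ontable(g)} \ {clear(c), handempty, on(c,e)} = {clear(g), ontable(g)}
  ∪ pre   = {clear(g), ontable(g)} ∪ {clear(e), holding(c)}
          = {clear(e), clear(g), holding(c), ontable(g)}

== RESULT ==
["clear(e)", "clear(g)", "holding(c)", "ontable(g)"]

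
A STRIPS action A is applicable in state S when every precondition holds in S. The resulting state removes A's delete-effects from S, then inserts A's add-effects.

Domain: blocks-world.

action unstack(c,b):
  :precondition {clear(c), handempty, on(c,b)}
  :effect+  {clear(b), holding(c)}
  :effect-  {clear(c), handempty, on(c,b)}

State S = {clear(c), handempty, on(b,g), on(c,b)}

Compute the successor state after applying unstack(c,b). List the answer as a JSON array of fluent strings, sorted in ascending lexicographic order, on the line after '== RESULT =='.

Progress:
  pre ⊆ S: {clear(c), handempty, on(c,b)} ⊆ S  — applicable
  S \ del = {on(b,g)}
  ∪ add   = {clear(b), holding(c), on(b,g)}

== RESULT ==
["clear(b)", "holding(c)", "on(b,g)"]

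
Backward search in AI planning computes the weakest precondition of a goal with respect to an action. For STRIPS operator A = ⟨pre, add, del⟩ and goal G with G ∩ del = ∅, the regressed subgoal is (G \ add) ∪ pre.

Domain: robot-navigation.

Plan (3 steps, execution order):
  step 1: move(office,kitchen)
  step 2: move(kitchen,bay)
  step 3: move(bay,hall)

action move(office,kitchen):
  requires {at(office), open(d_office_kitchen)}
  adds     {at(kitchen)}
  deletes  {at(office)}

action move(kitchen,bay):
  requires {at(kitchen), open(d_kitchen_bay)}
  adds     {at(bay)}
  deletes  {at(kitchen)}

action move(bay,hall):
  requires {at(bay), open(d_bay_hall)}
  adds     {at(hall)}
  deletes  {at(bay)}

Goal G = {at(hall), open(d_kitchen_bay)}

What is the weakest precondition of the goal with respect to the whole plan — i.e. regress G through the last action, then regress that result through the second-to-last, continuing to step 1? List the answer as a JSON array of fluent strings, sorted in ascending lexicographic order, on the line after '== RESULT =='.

Regress step by step:
  through step 3 (move(bay,hall)): drop {at(hall)}, keep {open(d_kitchen_bay)}, require {at(bay), open(d_bay_hall)}
    → {at(bay), open(d_bay_hall), open(d_kitchen_bay)}
  through step 2 (move(kitchen,bay)): drop {at(bay)}, keep {open(d_bay_hall), open(d_kitchen_bay)}, require {at(kitchen), open(d_kitchen_bay)}
    → {at(kitchen), open(d_bay_hall), open(d_kitchen_bay)}
  through step 1 (move(office,kitchen)): drop {at(kitchen)}, keep {open(d_bay_hall), open(d_kitchen_bay)}, require {at(office), open(d_office_kitchen)}
    → {at(office), open(d_bay_hall), open(d_kitchen_bay), open(d_office_kitchen)}

== RESULT ==
["at(office)", "open(d_bay_hall)", "open(d_kitchen_bay)", "open(d_office_kitchen)"]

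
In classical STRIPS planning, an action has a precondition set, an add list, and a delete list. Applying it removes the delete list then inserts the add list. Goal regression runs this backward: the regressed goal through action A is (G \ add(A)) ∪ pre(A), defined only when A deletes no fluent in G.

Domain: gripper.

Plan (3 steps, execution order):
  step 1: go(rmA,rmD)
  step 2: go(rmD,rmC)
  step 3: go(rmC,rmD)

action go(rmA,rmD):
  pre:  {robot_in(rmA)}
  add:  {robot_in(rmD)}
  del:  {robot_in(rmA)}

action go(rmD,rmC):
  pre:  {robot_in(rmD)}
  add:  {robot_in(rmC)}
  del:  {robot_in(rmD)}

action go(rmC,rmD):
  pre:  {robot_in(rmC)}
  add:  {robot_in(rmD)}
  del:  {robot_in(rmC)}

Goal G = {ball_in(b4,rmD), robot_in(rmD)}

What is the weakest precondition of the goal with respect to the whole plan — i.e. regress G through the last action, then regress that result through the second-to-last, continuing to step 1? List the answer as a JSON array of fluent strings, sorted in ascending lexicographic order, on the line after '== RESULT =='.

Work backward from the goal:
  through step 3 (go(rmC,rmD)): drop {robot_in(rmD)}, keep {ball_in(b4,rmD)}, require {robot_in(rmC)}
    → {ball_in(b4,rmD), robot_in(rmC)}
  through step 2 (go(rmD,rmC)): drop {robot_in(rmC)}, keep {ball_in(b4,rmD)}, require {robot_in(rmD)}
    → {ball_in(b4,rmD), robot_in(rmD)}
  through step 1 (go(rmA,rmD)): drop {robot_in(rmD)}, keep {ball_in(b4,rmD)}, require {robot_in(rmA)}
    → {ball_in(b4,rmD), robot_in(rmA)}

== RESULT ==
["ball_in(b4,rmD)", "robot_in(rmA)"]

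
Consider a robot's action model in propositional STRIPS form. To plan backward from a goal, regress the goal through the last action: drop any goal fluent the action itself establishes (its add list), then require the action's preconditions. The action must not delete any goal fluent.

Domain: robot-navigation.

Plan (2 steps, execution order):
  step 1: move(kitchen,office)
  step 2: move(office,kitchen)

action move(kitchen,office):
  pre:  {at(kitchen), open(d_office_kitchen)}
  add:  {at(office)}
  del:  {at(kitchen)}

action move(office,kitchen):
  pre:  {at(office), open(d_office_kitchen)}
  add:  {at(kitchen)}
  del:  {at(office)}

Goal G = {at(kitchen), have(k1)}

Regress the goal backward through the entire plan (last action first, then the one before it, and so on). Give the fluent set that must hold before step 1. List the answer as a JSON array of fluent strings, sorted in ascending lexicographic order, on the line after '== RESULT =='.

Regress step by step:
  through step 2 (move(office,kitchen)): drop {at(kitchen)}, keep {have(k1)}, require {at(office), open(d_office_kitchen)}
    → {at(office), have(k1), open(d_office_kitchen)}
  through step 1 (move(kitchen,office)): drop {at(office)}, keep {have(k1), open(d_office_kitchen)}, require {at(kitchen), open(d_office_kitchen)}
    → {at(kitchen), have(k1), open(d_office_kitchen)}

== RESULT ==
["at(kitchen)", "have(k1)", "open(d_office_kitchen)"]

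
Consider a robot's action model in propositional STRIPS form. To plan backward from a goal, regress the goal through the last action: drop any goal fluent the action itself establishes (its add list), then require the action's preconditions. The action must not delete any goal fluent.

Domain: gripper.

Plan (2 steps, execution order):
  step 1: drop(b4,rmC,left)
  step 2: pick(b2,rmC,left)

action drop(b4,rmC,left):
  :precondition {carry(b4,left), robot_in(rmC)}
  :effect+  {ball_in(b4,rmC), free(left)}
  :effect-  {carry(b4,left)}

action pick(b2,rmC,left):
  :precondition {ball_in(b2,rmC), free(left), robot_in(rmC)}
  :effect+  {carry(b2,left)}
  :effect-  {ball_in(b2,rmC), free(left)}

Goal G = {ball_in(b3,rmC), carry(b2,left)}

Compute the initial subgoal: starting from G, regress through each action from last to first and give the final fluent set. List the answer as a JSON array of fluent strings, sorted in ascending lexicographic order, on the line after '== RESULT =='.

Regress step by step:
  through step 2 (pick(b2,rmC,left)): drop {carry(b2,left)}, keep {ball_in(b3,rmC)}, require {ball_in(b2,rmC), free(left), robot_in(rmC)}
    → {ball_in(b2,rmC), ball_in(b3,rmC), free(left), robot_in(rmC)}
  through step 1 (drop(b4,rmC,left)): drop {free(left)}, keep {ball_in(b2,rmC), ball_in(b3,rmC), robot_in(rmC)}, require {carry(b4,left), robot_in(rmC)}
    → {ball_in(b2,rmC), ball_in(b3,rmC), carry(b4,left), robot_in(rmC)}

== RESULT ==
["ball_in(b2,rmC)", "ball_in(b3,rmC)", "carry(b4,left)", "robot_in(rmC)"]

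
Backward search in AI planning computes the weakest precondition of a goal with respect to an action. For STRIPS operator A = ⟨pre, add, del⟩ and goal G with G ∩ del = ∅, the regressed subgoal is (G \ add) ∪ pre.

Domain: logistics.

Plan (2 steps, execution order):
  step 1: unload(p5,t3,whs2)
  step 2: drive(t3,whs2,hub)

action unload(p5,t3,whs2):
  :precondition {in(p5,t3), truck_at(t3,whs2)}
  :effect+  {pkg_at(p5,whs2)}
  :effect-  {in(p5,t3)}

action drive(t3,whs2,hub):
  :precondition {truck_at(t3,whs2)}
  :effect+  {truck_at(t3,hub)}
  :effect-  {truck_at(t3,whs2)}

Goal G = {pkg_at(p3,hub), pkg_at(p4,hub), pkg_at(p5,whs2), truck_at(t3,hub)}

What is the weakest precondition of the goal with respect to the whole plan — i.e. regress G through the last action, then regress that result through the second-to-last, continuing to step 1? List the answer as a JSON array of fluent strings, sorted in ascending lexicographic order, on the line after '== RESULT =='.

Work backward from the goal:
  through step 2 (drive(t3,whs2,hub)): drop {truck_at(t3,hub)}, keep {pkg_at(p3,hub), pkg_at(p4,hub), pkg_at(p5,whs2)}, require {truck_at(t3,whs2)}
    → {pkg_at(p3,hub), pkg_at(p4,hub), pkg_at(p5,whs2), truck_at(t3,whs2)}
  through step 1 (unload(p5,t3,whs2)): drop {pkg_at(p5,whs2)}, keep {pkg_at(p3,hub), pkg_at(p4,hub), truck_at(t3,whs2)}, require {in(p5,t3), truck_at(t3,whs2)}
    → {in(p5,t3), pkg_at(p3,hub), pkg_at(p4,hub), truck_at(t3,whs2)}

== RESULT ==
["in(p5,t3)", "pkg_at(p3,hub)", "pkg_at(p4,hub)", "truck_at(t3,whs2)"]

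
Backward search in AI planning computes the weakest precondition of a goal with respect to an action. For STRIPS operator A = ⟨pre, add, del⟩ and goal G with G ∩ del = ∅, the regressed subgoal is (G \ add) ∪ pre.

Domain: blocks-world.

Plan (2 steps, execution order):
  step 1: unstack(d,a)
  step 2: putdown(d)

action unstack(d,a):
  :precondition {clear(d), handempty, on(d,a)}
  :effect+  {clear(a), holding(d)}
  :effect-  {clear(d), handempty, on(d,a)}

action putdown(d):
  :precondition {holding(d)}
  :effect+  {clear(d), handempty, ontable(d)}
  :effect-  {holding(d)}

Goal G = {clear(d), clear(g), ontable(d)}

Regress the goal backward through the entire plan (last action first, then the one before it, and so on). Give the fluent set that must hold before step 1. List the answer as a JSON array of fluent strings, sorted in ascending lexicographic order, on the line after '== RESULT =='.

Regress step by step:
  through step 2 (putdown(d)): drop {clear(d), ontable(d)}, keep {clear(g)}, require {holding(d)}
    → {clear(g), holding(d)}
  through step 1 (unstack(d,a)): drop {holding(d)}, keep {clear(g)}, require {clear(d), handempty, on(d,a)}
    → {clear(d), clear(g), handempty, on(d,a)}

== RESULT ==
["clear(d)", "clear(g)", "handempty", "on(d,a)"]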